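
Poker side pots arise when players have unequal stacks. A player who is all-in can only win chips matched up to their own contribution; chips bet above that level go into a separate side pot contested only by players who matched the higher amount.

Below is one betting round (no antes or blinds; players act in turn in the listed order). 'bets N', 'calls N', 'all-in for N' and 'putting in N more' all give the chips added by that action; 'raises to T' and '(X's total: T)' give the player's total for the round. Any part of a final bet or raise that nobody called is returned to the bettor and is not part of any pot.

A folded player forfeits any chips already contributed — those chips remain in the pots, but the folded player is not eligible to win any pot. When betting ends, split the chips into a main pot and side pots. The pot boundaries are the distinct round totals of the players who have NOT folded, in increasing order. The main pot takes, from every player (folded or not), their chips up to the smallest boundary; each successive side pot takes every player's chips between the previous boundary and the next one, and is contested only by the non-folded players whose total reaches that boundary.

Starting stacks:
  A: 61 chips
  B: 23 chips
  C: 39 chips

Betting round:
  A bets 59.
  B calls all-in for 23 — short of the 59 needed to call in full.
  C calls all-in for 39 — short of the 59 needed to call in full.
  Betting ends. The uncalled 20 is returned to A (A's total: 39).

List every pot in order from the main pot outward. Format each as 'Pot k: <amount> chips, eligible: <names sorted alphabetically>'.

Contributions (after 20 returned to A): A=39, B=23, C=39
Pot levels (distinct totals of non-folded players): 23, 39
Layer 1-23: 23 each from A, B, C = 23*3 = 69 chips; eligible A, B, C
Layer 24-39: 16 each from A, C = 16*2 = 32 chips; eligible A, C

Pot 1: 69 chips, eligible: A, B, C
Pot 2: 32 chips, eligible: A, C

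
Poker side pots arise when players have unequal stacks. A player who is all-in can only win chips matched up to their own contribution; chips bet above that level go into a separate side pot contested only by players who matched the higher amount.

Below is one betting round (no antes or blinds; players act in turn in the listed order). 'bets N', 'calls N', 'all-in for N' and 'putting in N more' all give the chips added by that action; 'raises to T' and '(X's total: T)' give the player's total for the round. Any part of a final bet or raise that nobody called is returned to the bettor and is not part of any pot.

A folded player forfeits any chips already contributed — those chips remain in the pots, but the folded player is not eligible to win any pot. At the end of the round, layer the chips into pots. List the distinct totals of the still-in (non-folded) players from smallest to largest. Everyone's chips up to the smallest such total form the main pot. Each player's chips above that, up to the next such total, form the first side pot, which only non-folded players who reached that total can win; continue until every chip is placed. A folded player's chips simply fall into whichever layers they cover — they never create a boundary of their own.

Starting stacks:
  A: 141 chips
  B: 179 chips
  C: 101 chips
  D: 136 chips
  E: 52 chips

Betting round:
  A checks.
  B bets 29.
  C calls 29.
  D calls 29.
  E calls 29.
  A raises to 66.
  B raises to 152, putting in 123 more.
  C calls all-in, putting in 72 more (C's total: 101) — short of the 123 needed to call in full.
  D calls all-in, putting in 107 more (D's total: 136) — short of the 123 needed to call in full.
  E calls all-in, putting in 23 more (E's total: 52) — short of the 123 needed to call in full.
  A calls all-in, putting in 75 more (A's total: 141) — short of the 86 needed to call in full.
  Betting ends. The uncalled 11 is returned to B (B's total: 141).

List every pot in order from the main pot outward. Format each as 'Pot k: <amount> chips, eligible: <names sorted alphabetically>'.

Contributions (after 11 returned to B): A=141, B=141, C=101, D=136, E=52
Pot levels (distinct totals of non-folded players): 52, 101, 136, 141
Layer 1-52: 52 each from A, B, C, D, E = 52*5 = 260 chips; eligible A, B, C, D, E
Layer 53-101: 49 each from A, B, C, D = 49*4 = 196 chips; eligible A, B, C, D
Layer 102-136: 35 each from A, B, D = 35*3 = 105 chips; eligible A, B, D
Layer 137-141: 5 each from A, B = 5*2 = 10 chips; eligible A, B

Pot 1: 260 chips, eligible: A, B, C, D, E
Pot 2: 196 chips, eligible: A, B, C, D
Pot 3: 105 chips, eligible: A, B, D
Pot 4: 10 chips, eligible: A, B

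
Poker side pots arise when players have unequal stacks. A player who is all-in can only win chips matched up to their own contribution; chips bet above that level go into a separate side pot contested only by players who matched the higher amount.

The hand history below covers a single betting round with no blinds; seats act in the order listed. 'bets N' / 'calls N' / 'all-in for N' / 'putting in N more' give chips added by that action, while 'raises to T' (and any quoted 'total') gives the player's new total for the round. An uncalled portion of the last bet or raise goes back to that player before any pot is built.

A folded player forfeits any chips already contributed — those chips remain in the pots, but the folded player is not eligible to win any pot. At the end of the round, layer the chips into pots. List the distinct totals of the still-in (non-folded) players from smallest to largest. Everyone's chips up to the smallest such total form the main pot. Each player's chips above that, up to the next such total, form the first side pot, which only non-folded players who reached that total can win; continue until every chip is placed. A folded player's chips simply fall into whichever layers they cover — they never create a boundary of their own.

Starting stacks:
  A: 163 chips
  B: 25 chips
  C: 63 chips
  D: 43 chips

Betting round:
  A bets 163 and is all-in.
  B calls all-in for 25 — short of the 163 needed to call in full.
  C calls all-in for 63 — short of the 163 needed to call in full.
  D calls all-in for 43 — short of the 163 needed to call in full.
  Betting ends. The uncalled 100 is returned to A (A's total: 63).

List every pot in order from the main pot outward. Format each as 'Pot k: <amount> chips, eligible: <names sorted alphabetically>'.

Pot 1: 100 chips, eligible: A, B, C, D
Pot 2: 54 chips, eligible: A, C, D
Pot 3: 40 chips, eligible: A, C

Derivation:
Contributions (after 100 returned to A): A=63, B=25, C=63, D=43
Pot levels (distinct totals of non-folded players): 25, 43, 63
Layer 1-25: 25 each from A, B, C, D = 25*4 = 100 chips; eligible A, B, C, D
Layer 26-43: 18 each from A, C, D = 18*3 = 54 chips; eligible A, C, D
Layer 44-63: 20 each from A, C = 20*2 = 40 chips; eligible A, C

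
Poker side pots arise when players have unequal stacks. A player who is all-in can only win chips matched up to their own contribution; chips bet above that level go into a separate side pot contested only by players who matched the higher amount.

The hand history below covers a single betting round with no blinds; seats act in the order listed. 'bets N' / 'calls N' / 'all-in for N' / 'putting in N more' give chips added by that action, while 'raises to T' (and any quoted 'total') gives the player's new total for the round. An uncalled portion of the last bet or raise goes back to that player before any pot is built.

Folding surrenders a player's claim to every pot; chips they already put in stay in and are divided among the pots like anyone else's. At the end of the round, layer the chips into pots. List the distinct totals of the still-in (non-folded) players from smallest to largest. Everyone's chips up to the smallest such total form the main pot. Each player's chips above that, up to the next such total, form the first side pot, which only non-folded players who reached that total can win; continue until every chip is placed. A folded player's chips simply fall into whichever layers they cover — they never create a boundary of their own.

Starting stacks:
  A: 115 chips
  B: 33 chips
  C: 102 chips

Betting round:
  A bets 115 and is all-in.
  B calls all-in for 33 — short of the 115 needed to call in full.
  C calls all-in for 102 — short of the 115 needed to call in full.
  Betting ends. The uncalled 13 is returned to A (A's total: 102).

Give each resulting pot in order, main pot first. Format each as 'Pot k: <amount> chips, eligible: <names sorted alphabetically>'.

Pot 1: 99 chips, eligible: A, B, C
Pot 2: 138 chips, eligible: A, C

Derivation:
Contributions (after 13 returned to A): A=102, B=33, C=102
Pot levels (distinct totals of non-folded players): 33, 102
Layer 1-33: 33 each from A, B, C = 33*3 = 99 chips; eligible A, B, C
Layer 34-102: 69 each from A, C = 69*2 = 138 chips; eligible A, C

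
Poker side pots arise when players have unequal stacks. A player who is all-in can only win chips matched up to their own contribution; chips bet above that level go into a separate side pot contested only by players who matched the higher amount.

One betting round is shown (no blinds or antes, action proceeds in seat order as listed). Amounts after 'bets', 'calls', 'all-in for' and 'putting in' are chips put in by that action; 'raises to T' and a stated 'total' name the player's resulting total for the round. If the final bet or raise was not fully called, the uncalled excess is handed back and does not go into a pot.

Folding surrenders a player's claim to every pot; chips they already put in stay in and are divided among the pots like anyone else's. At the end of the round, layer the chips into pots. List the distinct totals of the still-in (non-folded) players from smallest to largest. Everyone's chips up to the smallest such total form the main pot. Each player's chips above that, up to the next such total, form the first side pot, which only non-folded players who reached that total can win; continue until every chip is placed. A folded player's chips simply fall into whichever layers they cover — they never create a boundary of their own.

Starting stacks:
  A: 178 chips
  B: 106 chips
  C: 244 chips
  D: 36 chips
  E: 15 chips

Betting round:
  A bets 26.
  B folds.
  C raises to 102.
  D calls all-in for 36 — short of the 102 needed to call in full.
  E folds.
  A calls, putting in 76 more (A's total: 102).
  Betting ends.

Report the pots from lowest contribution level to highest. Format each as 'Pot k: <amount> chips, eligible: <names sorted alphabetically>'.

Contributions: A=102, C=102, D=36
Folded: B, E
Pot levels (distinct totals of non-folded players): 36, 102
Layer 1-36: 36 each from A, C, D = 36*3 = 108 chips; eligible A, C, D
Layer 37-102: 66 each from A, C = 66*2 = 132 chips; eligible A, C

Pot 1: 108 chips, eligible: A, C, D
Pot 2: 132 chips, eligible: A, C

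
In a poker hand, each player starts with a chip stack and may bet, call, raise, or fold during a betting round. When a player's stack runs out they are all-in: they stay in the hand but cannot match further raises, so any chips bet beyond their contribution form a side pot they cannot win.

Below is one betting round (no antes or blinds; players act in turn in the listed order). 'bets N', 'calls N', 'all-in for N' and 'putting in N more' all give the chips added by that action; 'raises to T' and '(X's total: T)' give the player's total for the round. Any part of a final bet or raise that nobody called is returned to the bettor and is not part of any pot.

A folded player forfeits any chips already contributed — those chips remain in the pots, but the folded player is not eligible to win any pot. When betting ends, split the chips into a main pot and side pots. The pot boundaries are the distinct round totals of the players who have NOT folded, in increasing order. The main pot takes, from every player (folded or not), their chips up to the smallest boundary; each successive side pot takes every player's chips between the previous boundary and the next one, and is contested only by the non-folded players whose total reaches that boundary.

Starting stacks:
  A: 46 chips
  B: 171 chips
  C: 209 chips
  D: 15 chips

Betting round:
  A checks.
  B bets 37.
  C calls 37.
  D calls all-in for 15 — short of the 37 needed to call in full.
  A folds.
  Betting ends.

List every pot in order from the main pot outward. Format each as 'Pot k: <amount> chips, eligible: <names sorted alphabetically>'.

Contributions: B=37, C=37, D=15
Folded: A
Pot levels (distinct totals of non-folded players): 15, 37
Layer 1-15: 15 each from B, C, D = 15*3 = 45 chips; eligible B, C, D
Layer 16-37: 22 each from B, C = 22*2 = 44 chips; eligible B, C

Pot 1: 45 chips, eligible: B, C, D
Pot 2: 44 chips, eligible: B, C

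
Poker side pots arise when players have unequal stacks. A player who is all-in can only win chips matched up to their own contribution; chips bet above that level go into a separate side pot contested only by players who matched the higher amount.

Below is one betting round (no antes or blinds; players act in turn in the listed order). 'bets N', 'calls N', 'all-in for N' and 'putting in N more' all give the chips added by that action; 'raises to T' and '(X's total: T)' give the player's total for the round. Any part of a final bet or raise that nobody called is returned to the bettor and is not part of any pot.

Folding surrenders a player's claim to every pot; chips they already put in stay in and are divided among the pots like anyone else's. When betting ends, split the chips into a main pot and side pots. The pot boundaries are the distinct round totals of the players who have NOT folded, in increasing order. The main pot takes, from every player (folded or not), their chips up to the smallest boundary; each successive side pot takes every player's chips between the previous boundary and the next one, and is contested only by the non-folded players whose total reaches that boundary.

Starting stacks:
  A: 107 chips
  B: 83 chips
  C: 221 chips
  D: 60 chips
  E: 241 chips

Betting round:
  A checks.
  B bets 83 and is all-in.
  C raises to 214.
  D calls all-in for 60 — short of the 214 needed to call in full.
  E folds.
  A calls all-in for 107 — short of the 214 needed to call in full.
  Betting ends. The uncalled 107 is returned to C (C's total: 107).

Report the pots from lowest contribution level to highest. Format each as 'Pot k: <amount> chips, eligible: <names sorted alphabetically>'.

Contributions (after 107 returned to C): A=107, B=83, C=107, D=60
Folded: E
Pot levels (distinct totals of non-folded players): 60, 83, 107
Layer 1-60: 60 each from A, B, C, D = 60*4 = 240 chips; eligible A, B, C, D
Layer 61-83: 23 each from A, B, C = 23*3 = 69 chips; eligible A, B, C
Layer 84-107: 24 each from A, C = 24*2 = 48 chips; eligible A, C

Pot 1: 240 chips, eligible: A, B, C, D
Pot 2: 69 chips, eligible: A, B, C
Pot 3: 48 chips, eligible: A, C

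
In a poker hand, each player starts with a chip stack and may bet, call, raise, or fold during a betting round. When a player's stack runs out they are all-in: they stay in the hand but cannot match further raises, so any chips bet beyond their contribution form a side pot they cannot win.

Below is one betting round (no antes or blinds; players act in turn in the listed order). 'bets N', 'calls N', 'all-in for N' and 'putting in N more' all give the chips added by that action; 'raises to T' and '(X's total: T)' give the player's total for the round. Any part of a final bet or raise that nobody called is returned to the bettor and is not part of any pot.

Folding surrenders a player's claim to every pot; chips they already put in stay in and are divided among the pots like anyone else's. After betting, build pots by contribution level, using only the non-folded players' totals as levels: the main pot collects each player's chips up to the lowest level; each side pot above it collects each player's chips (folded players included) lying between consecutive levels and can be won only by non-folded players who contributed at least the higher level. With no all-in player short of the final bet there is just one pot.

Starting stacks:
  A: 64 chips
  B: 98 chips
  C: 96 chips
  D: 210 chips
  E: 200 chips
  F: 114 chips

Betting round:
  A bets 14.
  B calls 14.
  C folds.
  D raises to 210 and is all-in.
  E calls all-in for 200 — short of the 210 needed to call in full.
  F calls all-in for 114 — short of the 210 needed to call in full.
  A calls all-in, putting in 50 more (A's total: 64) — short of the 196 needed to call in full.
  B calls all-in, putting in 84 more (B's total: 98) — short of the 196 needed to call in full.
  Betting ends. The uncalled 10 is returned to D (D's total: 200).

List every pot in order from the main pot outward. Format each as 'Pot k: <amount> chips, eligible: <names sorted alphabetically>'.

Pot 1: 320 chips, eligible: A, B, D, E, F
Pot 2: 136 chips, eligible: B, D, E, F
Pot 3: 48 chips, eligible: D, E, F
Pot 4: 172 chips, eligible: D, E

Derivation:
Contributions (after 10 returned to D): A=64, B=98, D=200, E=200, F=114
Folded: C
Pot levels (distinct totals of non-folded players): 64, 98, 114, 200
Layer 1-64: 64 each from A, B, D, E, F = 64*5 = 320 chips; eligible A, B, D, E, F
Layer 65-98: 34 each from B, D, E, F = 34*4 = 136 chips; eligible B, D, E, F
Layer 99-114: 16 each from D, E, F = 16*3 = 48 chips; eligible D, E, F
Layer 115-200: 86 each from D, E = 86*2 = 172 chips; eligible D, E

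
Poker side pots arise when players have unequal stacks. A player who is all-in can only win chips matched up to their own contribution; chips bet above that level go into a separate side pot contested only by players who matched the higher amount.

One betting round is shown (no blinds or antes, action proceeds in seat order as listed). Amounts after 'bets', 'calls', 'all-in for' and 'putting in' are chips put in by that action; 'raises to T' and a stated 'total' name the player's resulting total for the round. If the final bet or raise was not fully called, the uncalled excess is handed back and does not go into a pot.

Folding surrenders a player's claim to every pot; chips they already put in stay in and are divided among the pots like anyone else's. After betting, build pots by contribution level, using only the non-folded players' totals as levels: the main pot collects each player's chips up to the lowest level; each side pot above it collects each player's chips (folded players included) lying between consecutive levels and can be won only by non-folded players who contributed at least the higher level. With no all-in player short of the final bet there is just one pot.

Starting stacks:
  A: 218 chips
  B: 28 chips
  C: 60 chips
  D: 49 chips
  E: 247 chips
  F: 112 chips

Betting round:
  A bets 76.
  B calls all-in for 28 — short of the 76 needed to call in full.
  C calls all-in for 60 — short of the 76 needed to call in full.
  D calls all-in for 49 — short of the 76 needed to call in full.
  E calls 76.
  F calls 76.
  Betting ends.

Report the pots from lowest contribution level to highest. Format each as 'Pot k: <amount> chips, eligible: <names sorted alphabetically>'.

Pot 1: 168 chips, eligible: A, B, C, D, E, F
Pot 2: 105 chips, eligible: A, C, D, E, F
Pot 3: 44 chips, eligible: A, C, E, F
Pot 4: 48 chips, eligible: A, E, F

Derivation:
Contributions: A=76, B=28, C=60, D=49, E=76, F=76
Pot levels (distinct totals of non-folded players): 28, 49, 60, 76
Layer 1-28: 28 each from A, B, C, D, E, F = 28*6 = 168 chips; eligible A, B, C, D, E, F
Layer 29-49: 21 each from A, C, D, E, F = 21*5 = 105 chips; eligible A, C, D, E, F
Layer 50-60: 11 each from A, C, E, F = 11*4 = 44 chips; eligible A, C, E, F
Layer 61-76: 16 each from A, E, F = 16*3 = 48 chips; eligible A, E, F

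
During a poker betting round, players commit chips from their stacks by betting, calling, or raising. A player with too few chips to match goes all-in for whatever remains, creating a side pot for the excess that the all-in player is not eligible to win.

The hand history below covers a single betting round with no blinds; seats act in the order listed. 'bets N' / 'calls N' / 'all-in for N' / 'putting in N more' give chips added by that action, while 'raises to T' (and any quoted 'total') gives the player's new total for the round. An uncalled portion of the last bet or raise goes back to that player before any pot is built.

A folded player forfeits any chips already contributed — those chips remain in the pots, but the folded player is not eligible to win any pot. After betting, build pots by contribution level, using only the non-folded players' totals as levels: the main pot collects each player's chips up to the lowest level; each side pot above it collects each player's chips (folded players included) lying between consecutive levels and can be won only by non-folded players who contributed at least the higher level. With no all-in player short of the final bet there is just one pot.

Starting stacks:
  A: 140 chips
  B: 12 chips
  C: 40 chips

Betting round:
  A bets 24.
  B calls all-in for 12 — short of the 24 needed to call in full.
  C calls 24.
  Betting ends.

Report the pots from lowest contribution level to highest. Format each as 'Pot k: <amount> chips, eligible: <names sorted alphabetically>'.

Pot 1: 36 chips, eligible: A, B, C
Pot 2: 24 chips, eligible: A, C

Derivation:
Contributions: A=24, B=12, C=24
Pot levels (distinct totals of non-folded players): 12, 24
Layer 1-12: 12 each from A, B, C = 12*3 = 36 chips; eligible A, B, C
Layer 13-24: 12 each from A, C = 12*2 = 24 chips; eligible A, C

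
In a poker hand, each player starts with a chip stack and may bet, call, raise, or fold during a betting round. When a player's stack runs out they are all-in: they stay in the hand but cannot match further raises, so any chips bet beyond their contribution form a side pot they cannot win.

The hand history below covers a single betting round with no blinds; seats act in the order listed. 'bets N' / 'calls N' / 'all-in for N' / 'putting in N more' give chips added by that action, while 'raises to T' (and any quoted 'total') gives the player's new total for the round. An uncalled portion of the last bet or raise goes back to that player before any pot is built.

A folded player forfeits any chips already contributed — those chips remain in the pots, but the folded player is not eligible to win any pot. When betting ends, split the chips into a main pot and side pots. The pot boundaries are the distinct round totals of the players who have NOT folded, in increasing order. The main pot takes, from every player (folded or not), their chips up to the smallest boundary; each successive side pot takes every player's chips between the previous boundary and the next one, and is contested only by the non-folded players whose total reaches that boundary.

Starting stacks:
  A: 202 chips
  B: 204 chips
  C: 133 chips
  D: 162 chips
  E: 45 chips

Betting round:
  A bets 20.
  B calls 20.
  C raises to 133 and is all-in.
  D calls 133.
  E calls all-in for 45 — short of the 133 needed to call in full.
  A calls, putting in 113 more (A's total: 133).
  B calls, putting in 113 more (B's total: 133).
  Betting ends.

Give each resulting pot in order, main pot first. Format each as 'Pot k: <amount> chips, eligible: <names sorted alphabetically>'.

Pot 1: 225 chips, eligible: A, B, C, D, E
Pot 2: 352 chips, eligible: A, B, C, D

Derivation:
Contributions: A=133, B=133, C=133, D=133, E=45
Pot levels (distinct totals of non-folded players): 45, 133
Layer 1-45: 45 each from A, B, C, D, E = 45*5 = 225 chips; eligible A, B, C, D, E
Layer 46-133: 88 each from A, B, C, D = 88*4 = 352 chips; eligible A, B, C, D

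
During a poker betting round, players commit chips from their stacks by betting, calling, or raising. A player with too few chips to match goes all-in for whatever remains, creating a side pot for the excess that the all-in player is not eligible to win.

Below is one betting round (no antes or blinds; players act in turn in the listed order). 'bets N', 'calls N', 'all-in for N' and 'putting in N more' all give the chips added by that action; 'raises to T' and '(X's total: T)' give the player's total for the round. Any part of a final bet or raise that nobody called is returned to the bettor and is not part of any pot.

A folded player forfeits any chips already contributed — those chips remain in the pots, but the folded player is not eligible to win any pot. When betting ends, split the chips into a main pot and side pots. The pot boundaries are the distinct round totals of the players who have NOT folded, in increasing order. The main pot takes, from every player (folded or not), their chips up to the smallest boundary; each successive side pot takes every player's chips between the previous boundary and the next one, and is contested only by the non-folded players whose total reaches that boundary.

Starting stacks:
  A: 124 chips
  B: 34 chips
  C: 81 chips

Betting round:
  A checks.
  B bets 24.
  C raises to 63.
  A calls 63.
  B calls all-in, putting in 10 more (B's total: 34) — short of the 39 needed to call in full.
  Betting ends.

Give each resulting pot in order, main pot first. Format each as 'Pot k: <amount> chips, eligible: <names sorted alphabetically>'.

Pot 1: 102 chips, eligible: A, B, C
Pot 2: 58 chips, eligible: A, C

Derivation:
Contributions: A=63, B=34, C=63
Pot levels (distinct totals of non-folded players): 34, 63
Layer 1-34: 34 each from A, B, C = 34*3 = 102 chips; eligible A, B, C
Layer 35-63: 29 each from A, C = 29*2 = 58 chips; eligible A, C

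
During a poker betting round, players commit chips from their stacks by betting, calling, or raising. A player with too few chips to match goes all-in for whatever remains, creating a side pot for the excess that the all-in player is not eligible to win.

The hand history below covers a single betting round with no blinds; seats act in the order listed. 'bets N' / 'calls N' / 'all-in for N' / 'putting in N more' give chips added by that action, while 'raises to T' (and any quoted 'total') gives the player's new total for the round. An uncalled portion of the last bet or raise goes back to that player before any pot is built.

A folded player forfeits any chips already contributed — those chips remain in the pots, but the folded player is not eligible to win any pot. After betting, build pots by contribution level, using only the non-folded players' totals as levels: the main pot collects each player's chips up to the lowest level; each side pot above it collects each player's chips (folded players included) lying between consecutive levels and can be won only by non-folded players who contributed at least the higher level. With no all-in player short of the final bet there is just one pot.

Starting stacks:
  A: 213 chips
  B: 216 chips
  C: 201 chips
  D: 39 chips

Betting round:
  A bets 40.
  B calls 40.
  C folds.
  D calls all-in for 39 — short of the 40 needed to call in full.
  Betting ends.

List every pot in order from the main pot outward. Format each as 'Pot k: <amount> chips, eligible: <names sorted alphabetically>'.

Pot 1: 117 chips, eligible: A, B, D
Pot 2: 2 chips, eligible: A, B

Derivation:
Contributions: A=40, B=40, D=39
Folded: C
Pot levels (distinct totals of non-folded players): 39, 40
Layer 1-39: 39 each from A, B, D = 39*3 = 117 chips; eligible A, B, D
Layer 40-40: 1 each from A, B = 1*2 = 2 chips; eligible A, B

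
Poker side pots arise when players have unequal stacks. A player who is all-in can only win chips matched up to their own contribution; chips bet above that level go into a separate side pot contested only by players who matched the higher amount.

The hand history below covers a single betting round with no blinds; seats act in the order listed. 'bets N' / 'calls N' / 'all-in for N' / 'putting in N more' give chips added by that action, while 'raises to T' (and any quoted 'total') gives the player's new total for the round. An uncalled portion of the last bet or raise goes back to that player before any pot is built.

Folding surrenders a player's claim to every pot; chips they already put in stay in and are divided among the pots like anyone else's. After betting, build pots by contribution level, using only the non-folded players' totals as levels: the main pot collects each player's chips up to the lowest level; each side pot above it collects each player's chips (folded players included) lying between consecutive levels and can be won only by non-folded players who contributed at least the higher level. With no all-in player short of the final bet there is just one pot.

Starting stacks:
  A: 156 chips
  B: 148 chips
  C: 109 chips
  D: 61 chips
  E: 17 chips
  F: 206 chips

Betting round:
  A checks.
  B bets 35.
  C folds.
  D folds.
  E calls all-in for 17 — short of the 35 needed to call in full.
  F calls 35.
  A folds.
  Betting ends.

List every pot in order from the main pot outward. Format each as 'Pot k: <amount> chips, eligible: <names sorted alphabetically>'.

Contributions: B=35, E=17, F=35
Folded: A, C, D
Pot levels (distinct totals of non-folded players): 17, 35
Layer 1-17: 17 each from B, E, F = 17*3 = 51 chips; eligible B, E, F
Layer 18-35: 18 each from B, F = 18*2 = 36 chips; eligible B, F

Pot 1: 51 chips, eligible: B, E, F
Pot 2: 36 chips, eligible: B, F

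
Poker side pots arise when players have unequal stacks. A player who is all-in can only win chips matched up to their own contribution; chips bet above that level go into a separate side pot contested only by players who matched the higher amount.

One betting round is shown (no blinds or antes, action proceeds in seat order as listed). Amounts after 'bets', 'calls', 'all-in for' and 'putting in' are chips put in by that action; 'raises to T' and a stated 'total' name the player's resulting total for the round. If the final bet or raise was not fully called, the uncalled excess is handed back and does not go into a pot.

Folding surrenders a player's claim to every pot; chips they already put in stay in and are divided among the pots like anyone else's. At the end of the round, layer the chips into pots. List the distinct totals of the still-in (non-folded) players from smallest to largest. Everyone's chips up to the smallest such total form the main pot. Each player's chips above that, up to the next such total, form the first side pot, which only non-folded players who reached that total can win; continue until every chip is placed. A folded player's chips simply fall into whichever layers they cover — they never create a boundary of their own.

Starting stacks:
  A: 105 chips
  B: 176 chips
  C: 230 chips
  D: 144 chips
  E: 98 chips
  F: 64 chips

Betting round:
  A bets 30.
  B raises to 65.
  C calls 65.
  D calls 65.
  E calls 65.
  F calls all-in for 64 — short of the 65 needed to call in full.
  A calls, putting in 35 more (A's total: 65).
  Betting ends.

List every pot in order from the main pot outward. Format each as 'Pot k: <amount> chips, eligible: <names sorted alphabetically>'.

Pot 1: 384 chips, eligible: A, B, C, D, E, F
Pot 2: 5 chips, eligible: A, B, C, D, E

Derivation:
Contributions: A=65, B=65, C=65, D=65, E=65, F=64
Pot levels (distinct totals of non-folded players): 64, 65
Layer 1-64: 64 each from A, B, C, D, E, F = 64*6 = 384 chips; eligible A, B, C, D, E, F
Layer 65-65: 1 each from A, B, C, D, E = 1*5 = 5 chips; eligible A, B, C, D, E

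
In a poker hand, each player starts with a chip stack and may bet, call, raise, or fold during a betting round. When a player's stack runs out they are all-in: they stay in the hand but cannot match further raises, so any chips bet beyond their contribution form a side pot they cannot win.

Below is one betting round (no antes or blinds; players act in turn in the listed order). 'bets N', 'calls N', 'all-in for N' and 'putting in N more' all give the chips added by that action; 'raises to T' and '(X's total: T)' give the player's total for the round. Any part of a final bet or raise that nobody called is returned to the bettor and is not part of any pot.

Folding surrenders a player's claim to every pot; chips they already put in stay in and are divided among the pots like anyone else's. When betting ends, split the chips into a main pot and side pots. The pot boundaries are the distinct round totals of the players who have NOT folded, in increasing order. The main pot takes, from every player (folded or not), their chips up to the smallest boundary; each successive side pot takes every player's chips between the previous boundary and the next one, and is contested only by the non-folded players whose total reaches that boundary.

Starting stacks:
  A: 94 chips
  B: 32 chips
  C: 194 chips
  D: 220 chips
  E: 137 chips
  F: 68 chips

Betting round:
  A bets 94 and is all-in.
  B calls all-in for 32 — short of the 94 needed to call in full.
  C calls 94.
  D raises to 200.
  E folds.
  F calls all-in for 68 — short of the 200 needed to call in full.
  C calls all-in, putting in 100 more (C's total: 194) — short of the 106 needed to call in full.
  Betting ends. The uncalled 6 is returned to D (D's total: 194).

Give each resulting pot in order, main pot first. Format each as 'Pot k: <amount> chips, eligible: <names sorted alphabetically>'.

Contributions (after 6 returned to D): A=94, B=32, C=194, D=194, F=68
Folded: E
Pot levels (distinct totals of non-folded players): 32, 68, 94, 194
Layer 1-32: 32 each from A, B, C, D, F = 32*5 = 160 chips; eligible A, B, C, D, F
Layer 33-68: 36 each from A, C, D, F = 36*4 = 144 chips; eligible A, C, D, F
Layer 69-94: 26 each from A, C, D = 26*3 = 78 chips; eligible A, C, D
Layer 95-194: 100 each from C, D = 100*2 = 200 chips; eligible C, D

Pot 1: 160 chips, eligible: A, B, C, D, F
Pot 2: 144 chips, eligible: A, C, D, F
Pot 3: 78 chips, eligible: A, C, D
Pot 4: 200 chips, eligible: C, D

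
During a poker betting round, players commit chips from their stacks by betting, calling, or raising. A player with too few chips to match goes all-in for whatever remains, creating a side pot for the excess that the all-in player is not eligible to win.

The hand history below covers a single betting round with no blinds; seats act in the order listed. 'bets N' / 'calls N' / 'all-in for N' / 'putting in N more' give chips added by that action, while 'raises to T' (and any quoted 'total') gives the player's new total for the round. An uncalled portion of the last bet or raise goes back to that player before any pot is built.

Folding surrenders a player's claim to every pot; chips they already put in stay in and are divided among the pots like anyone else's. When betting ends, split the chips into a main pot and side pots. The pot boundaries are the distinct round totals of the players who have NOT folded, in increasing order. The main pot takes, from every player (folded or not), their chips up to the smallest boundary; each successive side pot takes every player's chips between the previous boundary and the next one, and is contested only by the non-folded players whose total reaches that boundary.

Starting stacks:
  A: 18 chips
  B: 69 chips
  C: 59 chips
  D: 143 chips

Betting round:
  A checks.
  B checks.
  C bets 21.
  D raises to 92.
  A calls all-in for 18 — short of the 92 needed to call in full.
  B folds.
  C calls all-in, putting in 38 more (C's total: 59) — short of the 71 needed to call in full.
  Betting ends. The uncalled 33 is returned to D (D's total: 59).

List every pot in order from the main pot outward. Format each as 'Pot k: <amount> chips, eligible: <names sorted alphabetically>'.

Pot 1: 54 chips, eligible: A, C, D
Pot 2: 82 chips, eligible: C, D

Derivation:
Contributions (after 33 returned to D): A=18, C=59, D=59
Folded: B
Pot levels (distinct totals of non-folded players): 18, 59
Layer 1-18: 18 each from A, C, D = 18*3 = 54 chips; eligible A, C, D
Layer 19-59: 41 each from C, D = 41*2 = 82 chips; eligible C, D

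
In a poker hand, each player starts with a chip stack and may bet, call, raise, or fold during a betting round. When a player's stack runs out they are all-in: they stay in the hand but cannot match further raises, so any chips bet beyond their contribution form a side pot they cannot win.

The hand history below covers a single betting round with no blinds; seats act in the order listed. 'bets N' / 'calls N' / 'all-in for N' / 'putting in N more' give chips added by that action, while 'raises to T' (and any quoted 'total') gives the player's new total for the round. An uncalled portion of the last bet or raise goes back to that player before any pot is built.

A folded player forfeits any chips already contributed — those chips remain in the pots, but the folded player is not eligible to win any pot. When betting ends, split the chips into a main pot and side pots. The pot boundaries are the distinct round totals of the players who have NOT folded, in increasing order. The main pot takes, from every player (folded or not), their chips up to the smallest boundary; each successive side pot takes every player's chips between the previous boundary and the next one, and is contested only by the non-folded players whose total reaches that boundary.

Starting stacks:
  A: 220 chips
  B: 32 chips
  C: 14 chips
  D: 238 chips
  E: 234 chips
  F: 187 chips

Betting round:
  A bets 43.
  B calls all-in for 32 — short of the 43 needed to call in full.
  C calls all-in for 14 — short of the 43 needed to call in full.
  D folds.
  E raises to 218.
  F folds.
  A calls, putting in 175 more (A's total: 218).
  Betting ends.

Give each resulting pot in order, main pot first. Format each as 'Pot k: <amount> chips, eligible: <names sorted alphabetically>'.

Pot 1: 56 chips, eligible: A, B, C, E
Pot 2: 54 chips, eligible: A, B, E
Pot 3: 372 chips, eligible: A, E

Derivation:
Contributions: A=218, B=32, C=14, E=218
Folded: D, F
Pot levels (distinct totals of non-folded players): 14, 32, 218
Layer 1-14: 14 each from A, B, C, E = 14*4 = 56 chips; eligible A, B, C, E
Layer 15-32: 18 each from A, B, E = 18*3 = 54 chips; eligible A, B, E
Layer 33-218: 186 each from A, E = 186*2 = 372 chips; eligible A, E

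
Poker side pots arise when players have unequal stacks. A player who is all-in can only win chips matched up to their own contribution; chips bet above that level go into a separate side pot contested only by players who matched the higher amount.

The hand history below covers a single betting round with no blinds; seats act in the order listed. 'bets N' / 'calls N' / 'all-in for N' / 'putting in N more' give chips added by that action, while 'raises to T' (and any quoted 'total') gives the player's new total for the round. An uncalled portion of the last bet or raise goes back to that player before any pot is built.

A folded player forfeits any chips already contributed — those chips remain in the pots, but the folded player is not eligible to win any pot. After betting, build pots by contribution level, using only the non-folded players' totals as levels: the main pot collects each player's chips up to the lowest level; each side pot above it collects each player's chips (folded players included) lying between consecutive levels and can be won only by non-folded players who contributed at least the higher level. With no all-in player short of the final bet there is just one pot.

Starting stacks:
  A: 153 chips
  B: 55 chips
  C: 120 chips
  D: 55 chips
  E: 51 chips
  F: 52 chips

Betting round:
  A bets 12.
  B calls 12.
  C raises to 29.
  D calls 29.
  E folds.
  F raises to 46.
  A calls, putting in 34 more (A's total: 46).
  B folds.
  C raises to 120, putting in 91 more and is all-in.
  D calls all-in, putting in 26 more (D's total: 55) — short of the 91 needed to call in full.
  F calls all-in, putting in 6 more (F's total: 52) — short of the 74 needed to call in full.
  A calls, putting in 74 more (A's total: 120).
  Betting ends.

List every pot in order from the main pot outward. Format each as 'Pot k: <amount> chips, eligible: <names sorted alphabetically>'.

Pot 1: 220 chips, eligible: A, C, D, F
Pot 2: 9 chips, eligible: A, C, D
Pot 3: 130 chips, eligible: A, C

Derivation:
Contributions: A=120, B=12, C=120, D=55, F=52
Folded: B, E
Pot levels (distinct totals of non-folded players): 52, 55, 120
Layer 1-52: A 52 + B 12 + C 52 + D 52 + F 52 = 220 chips; eligible A, C, D, F
Layer 53-55: 3 each from A, C, D = 3*3 = 9 chips; eligible A, C, D
Layer 56-120: 65 each from A, C = 65*2 = 130 chips; eligible A, C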